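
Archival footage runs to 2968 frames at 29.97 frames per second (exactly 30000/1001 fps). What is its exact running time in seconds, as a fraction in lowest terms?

371371/3750 seconds

Running time = 2968 ÷ (30000/1001) = 2968 × 1001/30000 = 371371/3750 s.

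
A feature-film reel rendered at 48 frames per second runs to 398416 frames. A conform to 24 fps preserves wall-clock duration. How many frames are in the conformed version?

199208 frames

Target frames = source frames × (target rate / source rate) = 398416 × (24)/(48) = 398416 × 1/2 = 199208.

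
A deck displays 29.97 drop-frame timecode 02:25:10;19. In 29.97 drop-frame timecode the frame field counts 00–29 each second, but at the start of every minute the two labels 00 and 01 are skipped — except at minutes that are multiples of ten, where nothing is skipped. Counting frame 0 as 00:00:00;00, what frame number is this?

As if non-drop at 30 labels/s: (2 × 3600 + 25 × 60 + 10) × 30 + 19 = 261319.
Minute boundaries passed: 145; those not divisible by 10: 145 − 14 = 131; dropped labels = 2 × 131 = 262.
Actual frame index = 261319 − 262 = 261057.

261057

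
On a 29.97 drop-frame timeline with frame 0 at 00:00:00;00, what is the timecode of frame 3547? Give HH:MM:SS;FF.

Ten DF minutes hold 17982 frames, so frame 3547 lies in block 0 (frames 0–17981) with 3547 frames into that block.
The block's first minute is 1800 frames and the rest 1798 each; 3547 frames reaches minute 1, so 0 × 18 + 1 × 2 = 2 labels have been skipped so far.
Adding those back, label number 3547 + 2 = 3549 at 30 labels/s is 118 s + 9 f = 0 h 1 min 58 s frame 9, i.e. 00:01:58;09.

00:01:58;09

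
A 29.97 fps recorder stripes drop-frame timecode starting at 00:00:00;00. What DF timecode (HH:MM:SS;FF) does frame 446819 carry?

Ten DF minutes hold 17982 frames, so frame 446819 lies in block 24 (frames 431568–449549) with 15251 frames into that block.
The block's first minute is 1800 frames and the rest 1798 each; 15251 frames reaches minute 8, so 24 × 18 + 8 × 2 = 448 labels have been skipped so far.
Adding those back, label number 446819 + 448 = 447267 at 30 labels/s is 14908 s + 27 f = 4 h 8 min 28 s frame 27, i.e. 04:08:28;27.

04:08:28;27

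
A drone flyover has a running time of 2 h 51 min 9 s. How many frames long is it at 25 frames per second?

256725 frames

2 h 51 min 9 s = 10269 s.
Frames = 10269 × 25 = 256725.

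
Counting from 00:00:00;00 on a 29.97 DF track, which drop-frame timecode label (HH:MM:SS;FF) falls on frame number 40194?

00:22:21;04

Each 10-minute DF block holds 10 × 60 × 30 − 9 × 2 = 17982 frames. 40194 ÷ 17982 → 2 full blocks, remainder 4230.
Within the partial block the first minute is 1800 frames and each further minute 1798, so 2 further minute boundaries passed. Total skipped labels = 18 × 2 + 2 × 2 = 40.
Non-drop label index = 40194 + 40 = 40234; at 30 labels/s that is 00:22:21:04, i.e. DF 00:22:21;04.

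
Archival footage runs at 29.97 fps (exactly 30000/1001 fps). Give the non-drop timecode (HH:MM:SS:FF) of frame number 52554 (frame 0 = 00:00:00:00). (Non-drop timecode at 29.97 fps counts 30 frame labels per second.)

00:29:11:24

52554 ÷ 30 = 1751 full seconds, remainder 24 frames.
1751 s = 0 h 29 min 11 s.
Timecode: 00:29:11:24.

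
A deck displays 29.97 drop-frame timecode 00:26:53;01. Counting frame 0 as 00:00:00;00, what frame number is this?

As if non-drop at 30 labels/s: (0 × 3600 + 26 × 60 + 53) × 30 + 1 = 48391.
Minute boundaries passed: 26; those not divisible by 10: 26 − 2 = 24; dropped labels = 2 × 24 = 48.
Actual frame index = 48391 − 48 = 48343.

48343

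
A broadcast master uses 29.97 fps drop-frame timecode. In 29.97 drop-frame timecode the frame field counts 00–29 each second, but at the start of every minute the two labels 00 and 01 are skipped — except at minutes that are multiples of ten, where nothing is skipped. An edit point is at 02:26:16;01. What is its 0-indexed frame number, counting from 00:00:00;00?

As if non-drop at 30 labels/s: (2 × 3600 + 26 × 60 + 16) × 30 + 1 = 263281.
Minute boundaries passed: 146; those not divisible by 10: 146 − 14 = 132; dropped labels = 2 × 132 = 264.
Actual frame index = 263281 − 264 = 263017.

263017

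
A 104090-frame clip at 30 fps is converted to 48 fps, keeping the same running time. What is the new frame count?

Target frames = source frames × (target rate / source rate) = 104090 × (48)/(30) = 104090 × 8/5 = 166544.

166544 frames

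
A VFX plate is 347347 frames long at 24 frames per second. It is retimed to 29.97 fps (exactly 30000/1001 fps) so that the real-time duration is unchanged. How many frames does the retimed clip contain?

Target frames = source frames × (target rate / source rate) = 347347 × (30000/1001)/(24) = 347347 × 1250/1001 = 433750.

433750 frames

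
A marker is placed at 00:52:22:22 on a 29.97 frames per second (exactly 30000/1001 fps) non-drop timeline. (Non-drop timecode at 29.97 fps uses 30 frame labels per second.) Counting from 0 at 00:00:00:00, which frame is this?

Total seconds to the label: (0 × 3600 + 52 × 60 + 22) = 3142.
Frame index = 3142 × 30 + 22 = 94282.

frame 94282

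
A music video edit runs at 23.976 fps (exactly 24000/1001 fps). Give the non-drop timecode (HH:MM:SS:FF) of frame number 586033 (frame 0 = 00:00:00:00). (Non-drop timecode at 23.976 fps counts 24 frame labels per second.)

06:46:58:01

586033 ÷ 24 = 24418 full seconds, remainder 1 frame.
24418 s = 6 h 46 min 58 s.
Timecode: 06:46:58:01.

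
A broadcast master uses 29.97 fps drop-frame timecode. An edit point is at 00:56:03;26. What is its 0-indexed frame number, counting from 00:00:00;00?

Complete 10-minute blocks: 5, each 17982 frames → 89910.
Remaining 6 whole minutes in the current block: 1800 + 5 × 1798 = 10790 frames.
Within the current minute: 3 × 30 + 26 − 2 = 114 (labels ;00/;01 skipped at this minute). Total = 89910 + 10790 + 114 = 100814.

100814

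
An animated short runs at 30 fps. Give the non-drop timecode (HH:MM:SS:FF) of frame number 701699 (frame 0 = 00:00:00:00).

06:29:49:29

701699 ÷ 30 = 23389 full seconds, remainder 29 frames.
23389 s = 6 h 29 min 49 s.
Timecode: 06:29:49:29.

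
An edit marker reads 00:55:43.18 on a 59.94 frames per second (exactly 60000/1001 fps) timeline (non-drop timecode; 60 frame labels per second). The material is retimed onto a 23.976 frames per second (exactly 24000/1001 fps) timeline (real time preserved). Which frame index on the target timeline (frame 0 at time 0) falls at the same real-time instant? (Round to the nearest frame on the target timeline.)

Source frame index: (0×3600 + 55×60 + 43) × 60 + 18 = 200598.
Real time: 200598 / (60000/1001) = 33466433/10000 s.
Target frame: (33466433/10000) × (24000/1001) = 401196/5 ≈ 80239.200 → 80239.

frame 80239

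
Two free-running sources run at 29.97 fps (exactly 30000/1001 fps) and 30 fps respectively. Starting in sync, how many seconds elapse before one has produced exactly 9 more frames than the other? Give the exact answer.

300.3 seconds

The gap grows by |30 − 30000/1001| = 30/1001 frames per second.
Time for a 9-frame gap: 9 ÷ (30/1001) = 300.3 s.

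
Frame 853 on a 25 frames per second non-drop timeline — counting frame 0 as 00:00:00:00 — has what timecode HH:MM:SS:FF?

853 ÷ 25 = 34 full seconds, remainder 3 frames.
34 s = 0 h 0 min 34 s.
Timecode: 00:00:34:03.

00:00:34:03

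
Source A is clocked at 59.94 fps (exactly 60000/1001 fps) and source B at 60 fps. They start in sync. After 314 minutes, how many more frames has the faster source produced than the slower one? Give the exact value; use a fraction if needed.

1130400/1001 frames

314 min = 18840 s.
A emits 60000/1001 × 18840 = 1130400000/1001 frames; B emits 60 × 18840 = 1130400.
Difference = 1130400/1001 frames (≈ 1129.2707); B is ahead of A.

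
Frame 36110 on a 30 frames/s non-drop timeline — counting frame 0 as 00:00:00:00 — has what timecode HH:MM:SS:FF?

00:20:03:20

36110 ÷ 30 = 1203 full seconds, remainder 20 frames.
1203 s = 0 h 20 min 3 s.
Timecode: 00:20:03:20.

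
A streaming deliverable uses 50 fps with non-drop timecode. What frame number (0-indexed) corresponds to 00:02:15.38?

6788

Total seconds to the label: (0 × 3600 + 2 × 60 + 15) = 135.
Frame index = 135 × 50 + 38 = 6788.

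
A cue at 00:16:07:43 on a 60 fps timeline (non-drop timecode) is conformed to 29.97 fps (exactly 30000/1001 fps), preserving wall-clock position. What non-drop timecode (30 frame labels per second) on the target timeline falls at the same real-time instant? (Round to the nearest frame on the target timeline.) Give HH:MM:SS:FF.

Source frame index: (0×3600 + 16×60 + 7) × 60 + 43 = 58063.
Real time: 58063 / (60) = 58063/60 s.
Target frame: (58063/60) × (30000/1001) = 29031500/1001 ≈ 29002.498 → 29002.
At 30 labels/s: frame 29002 → 00:16:06:22.

00:16:06:22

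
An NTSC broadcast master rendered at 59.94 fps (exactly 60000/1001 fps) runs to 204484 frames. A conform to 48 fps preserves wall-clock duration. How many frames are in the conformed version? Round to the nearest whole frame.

Frames at target rate = 204484 × (48) / (60000/1001) = 102344242/625 ≈ 163750.787.
Nearest whole frame: 163751.

163751 frames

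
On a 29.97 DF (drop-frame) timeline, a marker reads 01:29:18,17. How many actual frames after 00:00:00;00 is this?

160595

Complete 10-minute blocks: 8, each 17982 frames → 143856.
Remaining 9 whole minutes in the current block: 1800 + 8 × 1798 = 16184 frames.
Within the current minute: 18 × 30 + 17 − 2 = 555 (labels ;00/;01 skipped at this minute). Total = 143856 + 16184 + 555 = 160595.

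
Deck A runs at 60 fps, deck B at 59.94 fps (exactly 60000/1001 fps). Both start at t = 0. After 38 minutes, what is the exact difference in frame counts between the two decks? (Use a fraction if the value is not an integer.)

38 min = 2280 s.
A emits 60 × 2280 = 136800 frames; B emits 60000/1001 × 2280 = 136800000/1001.
Difference = 136800/1001 frames (≈ 136.6633); B is behind A.

136800/1001 frames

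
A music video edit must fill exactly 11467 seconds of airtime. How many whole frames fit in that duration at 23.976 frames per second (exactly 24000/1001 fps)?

Frames = 11467 × 24000/1001 = 275208000/1001 ≈ 274933.0669.
Complete frames: 274933.

274933 frames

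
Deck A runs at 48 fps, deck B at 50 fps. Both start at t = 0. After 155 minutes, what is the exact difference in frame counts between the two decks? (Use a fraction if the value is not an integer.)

18600 frames

155 min = 9300 s.
A emits 48 × 9300 = 446400 frames; B emits 50 × 9300 = 465000.
Difference = 18600 frames; B is ahead of A.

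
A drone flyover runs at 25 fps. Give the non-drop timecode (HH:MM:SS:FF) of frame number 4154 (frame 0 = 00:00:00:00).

4154 ÷ 25 = 166 full seconds, remainder 4 frames.
166 s = 0 h 2 min 46 s.
Timecode: 00:02:46:04.

00:02:46:04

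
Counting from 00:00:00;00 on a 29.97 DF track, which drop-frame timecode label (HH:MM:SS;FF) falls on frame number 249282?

02:18:37;22

Each 10-minute DF block holds 10 × 60 × 30 − 9 × 2 = 17982 frames. 249282 ÷ 17982 → 13 full blocks, remainder 15516.
Within the partial block the first minute is 1800 frames and each further minute 1798, so 8 further minute boundaries passed. Total skipped labels = 18 × 13 + 2 × 8 = 250.
Non-drop label index = 249282 + 250 = 249532; at 30 labels/s that is 02:18:37:22, i.e. DF 02:18:37;22.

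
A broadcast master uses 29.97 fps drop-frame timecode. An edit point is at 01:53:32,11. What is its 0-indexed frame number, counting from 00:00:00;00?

204167

Complete 10-minute blocks: 11, each 17982 frames → 197802.
Remaining 3 whole minutes in the current block: 1800 + 2 × 1798 = 5396 frames.
Within the current minute: 32 × 30 + 11 − 2 = 969 (labels ;00/;01 skipped at this minute). Total = 197802 + 5396 + 969 = 204167.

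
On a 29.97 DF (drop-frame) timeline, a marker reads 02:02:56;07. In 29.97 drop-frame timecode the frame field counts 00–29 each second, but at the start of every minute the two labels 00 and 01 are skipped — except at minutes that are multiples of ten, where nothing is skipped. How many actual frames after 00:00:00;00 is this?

Complete 10-minute blocks: 12, each 17982 frames → 215784.
Remaining 2 whole minutes in the current block: 1800 + 1 × 1798 = 3598 frames.
Within the current minute: 56 × 30 + 7 − 2 = 1685 (labels ;00/;01 skipped at this minute). Total = 215784 + 3598 + 1685 = 221067.

221067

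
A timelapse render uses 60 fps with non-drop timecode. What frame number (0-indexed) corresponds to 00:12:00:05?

frame 43205

Total seconds to the label: (0 × 3600 + 12 × 60 + 0) = 720.
Frame index = 720 × 60 + 5 = 43205.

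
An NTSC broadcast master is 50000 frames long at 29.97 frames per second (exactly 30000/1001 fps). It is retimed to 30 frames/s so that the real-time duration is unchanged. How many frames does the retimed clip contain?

Target frames = source frames × (target rate / source rate) = 50000 × (30)/(30000/1001) = 50000 × 1001/1000 = 50050.

50050 frames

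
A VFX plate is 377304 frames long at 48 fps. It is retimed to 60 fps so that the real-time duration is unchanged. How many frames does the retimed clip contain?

Target frames = source frames × (target rate / source rate) = 377304 × (60)/(48) = 377304 × 5/4 = 471630.

471630 frames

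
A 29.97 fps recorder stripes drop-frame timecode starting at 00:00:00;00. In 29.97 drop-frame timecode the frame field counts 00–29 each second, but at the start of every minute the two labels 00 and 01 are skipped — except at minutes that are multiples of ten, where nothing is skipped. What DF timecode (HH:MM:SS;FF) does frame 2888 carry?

00:01:36;10

Ten DF minutes hold 17982 frames, so frame 2888 lies in block 0 (frames 0–17981) with 2888 frames into that block.
The block's first minute is 1800 frames and the rest 1798 each; 2888 frames reaches minute 1, so 0 × 18 + 1 × 2 = 2 labels have been skipped so far.
Adding those back, label number 2888 + 2 = 2890 at 30 labels/s is 96 s + 10 f = 0 h 1 min 36 s frame 10, i.e. 00:01:36;10.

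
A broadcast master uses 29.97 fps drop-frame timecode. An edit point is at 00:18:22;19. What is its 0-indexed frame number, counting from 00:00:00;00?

Complete 10-minute blocks: 1, each 17982 frames → 17982.
Remaining 8 whole minutes in the current block: 1800 + 7 × 1798 = 14386 frames.
Within the current minute: 22 × 30 + 19 − 2 = 677 (labels ;00/;01 skipped at this minute). Total = 17982 + 14386 + 677 = 33045.

33045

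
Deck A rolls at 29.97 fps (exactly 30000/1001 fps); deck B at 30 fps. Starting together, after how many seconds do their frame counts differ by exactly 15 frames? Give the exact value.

The gap grows by |30 − 30000/1001| = 30/1001 frames per second.
Time for a 15-frame gap: 15 ÷ (30/1001) = 500.5 s.

500.5 seconds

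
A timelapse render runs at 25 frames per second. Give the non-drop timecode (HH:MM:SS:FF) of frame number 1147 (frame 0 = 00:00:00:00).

1147 ÷ 25 = 45 full seconds, remainder 22 frames.
45 s = 0 h 0 min 45 s.
Timecode: 00:00:45:22.

00:00:45:22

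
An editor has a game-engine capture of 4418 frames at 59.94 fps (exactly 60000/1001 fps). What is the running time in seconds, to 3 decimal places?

73.707 seconds

Running time = 4418 × 1001/60000 = 2211209/30000 s ≈ 73.707 s.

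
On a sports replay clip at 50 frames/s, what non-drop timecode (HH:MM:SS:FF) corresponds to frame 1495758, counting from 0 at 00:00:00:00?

08:18:35:08

1495758 ÷ 50 = 29915 full seconds, remainder 8 frames.
29915 s = 8 h 18 min 35 s.
Timecode: 08:18:35:08.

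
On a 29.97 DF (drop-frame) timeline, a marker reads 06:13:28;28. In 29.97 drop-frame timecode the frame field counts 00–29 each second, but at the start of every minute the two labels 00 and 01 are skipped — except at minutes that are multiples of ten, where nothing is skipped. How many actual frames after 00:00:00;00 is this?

671596

As if non-drop at 30 labels/s: (6 × 3600 + 13 × 60 + 28) × 30 + 28 = 672268.
Minute boundaries passed: 373; those not divisible by 10: 373 − 37 = 336; dropped labels = 2 × 336 = 672.
Actual frame index = 672268 − 672 = 671596.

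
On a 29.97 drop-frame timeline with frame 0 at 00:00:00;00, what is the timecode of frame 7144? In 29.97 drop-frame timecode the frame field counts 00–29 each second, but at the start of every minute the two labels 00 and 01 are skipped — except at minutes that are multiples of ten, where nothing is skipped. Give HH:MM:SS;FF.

Each 10-minute DF block holds 10 × 60 × 30 − 9 × 2 = 17982 frames. 7144 ÷ 17982 → 0 full blocks, remainder 7144.
Within the partial block the first minute is 1800 frames and each further minute 1798, so 3 further minute boundaries passed. Total skipped labels = 18 × 0 + 2 × 3 = 6.
Non-drop label index = 7144 + 6 = 7150; at 30 labels/s that is 00:03:58:10, i.e. DF 00:03:58;10.

00:03:58;10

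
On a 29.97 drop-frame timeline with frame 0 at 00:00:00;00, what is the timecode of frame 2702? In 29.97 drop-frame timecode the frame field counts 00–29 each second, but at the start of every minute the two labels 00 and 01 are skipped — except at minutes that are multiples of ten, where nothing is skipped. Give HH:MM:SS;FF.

Each 10-minute DF block holds 10 × 60 × 30 − 9 × 2 = 17982 frames. 2702 ÷ 17982 → 0 full blocks, remainder 2702.
Within the partial block the first minute is 1800 frames and each further minute 1798, so 1 further minute boundary passed. Total skipped labels = 18 × 0 + 2 × 1 = 2.
Non-drop label index = 2702 + 2 = 2704; at 30 labels/s that is 00:01:30:04, i.e. DF 00:01:30;04.

00:01:30;04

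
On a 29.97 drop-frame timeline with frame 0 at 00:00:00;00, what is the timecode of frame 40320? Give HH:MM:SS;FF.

Each 10-minute DF block holds 10 × 60 × 30 − 9 × 2 = 17982 frames. 40320 ÷ 17982 → 2 full blocks, remainder 4356.
Within the partial block the first minute is 1800 frames and each further minute 1798, so 2 further minute boundaries passed. Total skipped labels = 18 × 2 + 2 × 2 = 40.
Non-drop label index = 40320 + 40 = 40360; at 30 labels/s that is 00:22:25:10, i.e. DF 00:22:25;10.

00:22:25;10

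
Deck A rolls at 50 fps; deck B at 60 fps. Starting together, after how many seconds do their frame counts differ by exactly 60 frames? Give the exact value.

6 seconds

The gap grows by |60 − 50| = 10 frames per second.
Time for a 60-frame gap: 60 ÷ (10) = 6 s.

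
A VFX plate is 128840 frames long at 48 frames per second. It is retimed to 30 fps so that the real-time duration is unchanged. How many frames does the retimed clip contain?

Target frames = source frames × (target rate / source rate) = 128840 × (30)/(48) = 128840 × 5/8 = 80525.

80525 frames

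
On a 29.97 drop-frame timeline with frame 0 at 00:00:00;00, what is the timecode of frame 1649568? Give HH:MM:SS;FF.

Ten DF minutes hold 17982 frames, so frame 1649568 lies in block 91 (frames 1636362–1654343) with 13206 frames into that block.
The block's first minute is 1800 frames and the rest 1798 each; 13206 frames reaches minute 7, so 91 × 18 + 7 × 2 = 1652 labels have been skipped so far.
Adding those back, label number 1649568 + 1652 = 1651220 at 30 labels/s is 55040 s + 20 f = 15 h 17 min 20 s frame 20, i.e. 15:17:20;20.

15:17:20;20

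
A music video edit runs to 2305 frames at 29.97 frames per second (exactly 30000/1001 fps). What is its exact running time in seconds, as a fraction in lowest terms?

Running time = 2305 ÷ (30000/1001) = 2305 × 1001/30000 = 461461/6000 s.

461461/6000 seconds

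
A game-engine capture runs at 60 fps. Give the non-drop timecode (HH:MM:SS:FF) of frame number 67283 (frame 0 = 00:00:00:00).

67283 ÷ 60 = 1121 full seconds, remainder 23 frames.
1121 s = 0 h 18 min 41 s.
Timecode: 00:18:41:23.

00:18:41:23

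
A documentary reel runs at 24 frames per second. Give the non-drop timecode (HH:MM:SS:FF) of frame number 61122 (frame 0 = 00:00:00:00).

61122 ÷ 24 = 2546 full seconds, remainder 18 frames.
2546 s = 0 h 42 min 26 s.
Timecode: 00:42:26:18.

00:42:26:18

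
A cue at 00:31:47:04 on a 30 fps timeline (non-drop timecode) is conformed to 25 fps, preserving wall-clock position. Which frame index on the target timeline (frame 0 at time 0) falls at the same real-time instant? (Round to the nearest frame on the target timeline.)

frame 47678

Source frame index: (0×3600 + 31×60 + 47) × 30 + 4 = 57214.
Real time: 57214 / (30) = 28607/15 s.
Target frame: (28607/15) × (25) = 143035/3 ≈ 47678.333 → 47678.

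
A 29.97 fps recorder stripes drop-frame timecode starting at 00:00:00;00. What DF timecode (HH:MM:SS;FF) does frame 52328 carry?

00:29:06;02

Ten DF minutes hold 17982 frames, so frame 52328 lies in block 2 (frames 35964–53945) with 16364 frames into that block.
The block's first minute is 1800 frames and the rest 1798 each; 16364 frames reaches minute 9, so 2 × 18 + 9 × 2 = 54 labels have been skipped so far.
Adding those back, label number 52328 + 54 = 52382 at 30 labels/s is 1746 s + 2 f = 0 h 29 min 6 s frame 2, i.e. 00:29:06;02.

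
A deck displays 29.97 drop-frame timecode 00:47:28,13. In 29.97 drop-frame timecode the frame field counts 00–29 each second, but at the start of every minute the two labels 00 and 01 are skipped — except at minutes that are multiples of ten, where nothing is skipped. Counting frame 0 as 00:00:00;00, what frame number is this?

85367

Complete 10-minute blocks: 4, each 17982 frames → 71928.
Remaining 7 whole minutes in the current block: 1800 + 6 × 1798 = 12588 frames.
Within the current minute: 28 × 30 + 13 − 2 = 851 (labels ;00/;01 skipped at this minute). Total = 71928 + 12588 + 851 = 85367.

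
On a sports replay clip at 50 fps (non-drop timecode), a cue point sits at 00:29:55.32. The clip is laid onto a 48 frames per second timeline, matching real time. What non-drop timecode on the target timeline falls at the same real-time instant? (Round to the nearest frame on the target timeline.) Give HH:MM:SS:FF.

Source frame index: (0×3600 + 29×60 + 55) × 50 + 32 = 89782.
Real time: 89782 / (50) = 44891/25 s.
Target frame: (44891/25) × (48) = 2154768/25 ≈ 86190.720 → 86191.
At 48 labels/s: frame 86191 → 00:29:55:31.

00:29:55:31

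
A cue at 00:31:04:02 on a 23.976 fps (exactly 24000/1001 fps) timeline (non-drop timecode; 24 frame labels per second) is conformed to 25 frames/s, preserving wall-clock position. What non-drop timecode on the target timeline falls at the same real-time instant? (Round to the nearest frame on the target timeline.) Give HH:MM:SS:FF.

00:31:05:24

Source frame index: (0×3600 + 31×60 + 4) × 24 + 2 = 44738.
Real time: 44738 / (24000/1001) = 22391369/12000 s.
Target frame: (22391369/12000) × (25) = 22391369/480 ≈ 46648.685 → 46649.
At 25 labels/s: frame 46649 → 00:31:05:24.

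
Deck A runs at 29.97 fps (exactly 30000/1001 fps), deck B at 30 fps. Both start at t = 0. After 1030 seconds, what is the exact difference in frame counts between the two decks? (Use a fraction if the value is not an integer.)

A emits 30000/1001 × 1030 = 30900000/1001 frames; B emits 30 × 1030 = 30900.
Difference = 30900/1001 frames (≈ 30.8691); B is ahead of A.

30900/1001 frames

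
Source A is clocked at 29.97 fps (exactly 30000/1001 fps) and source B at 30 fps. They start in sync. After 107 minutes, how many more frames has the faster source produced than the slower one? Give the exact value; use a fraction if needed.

107 min = 6420 s.
A emits 30000/1001 × 6420 = 192600000/1001 frames; B emits 30 × 6420 = 192600.
Difference = 192600/1001 frames (≈ 192.4076); B is ahead of A.

192600/1001 frames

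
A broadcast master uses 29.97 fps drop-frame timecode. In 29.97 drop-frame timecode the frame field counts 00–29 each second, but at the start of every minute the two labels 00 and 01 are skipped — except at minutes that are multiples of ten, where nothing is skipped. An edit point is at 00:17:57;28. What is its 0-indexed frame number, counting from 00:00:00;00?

32306

As if non-drop at 30 labels/s: (0 × 3600 + 17 × 60 + 57) × 30 + 28 = 32338.
Minute boundaries passed: 17; those not divisible by 10: 17 − 1 = 16; dropped labels = 2 × 16 = 32.
Actual frame index = 32338 − 32 = 32306.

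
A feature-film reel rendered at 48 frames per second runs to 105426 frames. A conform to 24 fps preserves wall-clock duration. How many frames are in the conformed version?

52713 frames

Target frames = source frames × (target rate / source rate) = 105426 × (24)/(48) = 105426 × 1/2 = 52713.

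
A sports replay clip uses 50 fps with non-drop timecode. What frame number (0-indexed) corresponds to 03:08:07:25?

Total seconds to the label: (3 × 3600 + 8 × 60 + 7) = 11287.
Frame index = 11287 × 50 + 25 = 564375.

564375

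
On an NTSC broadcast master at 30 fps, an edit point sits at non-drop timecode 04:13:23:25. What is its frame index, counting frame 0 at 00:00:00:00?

Total seconds to the label: (4 × 3600 + 13 × 60 + 23) = 15203.
Frame index = 15203 × 30 + 25 = 456115.

frame 456115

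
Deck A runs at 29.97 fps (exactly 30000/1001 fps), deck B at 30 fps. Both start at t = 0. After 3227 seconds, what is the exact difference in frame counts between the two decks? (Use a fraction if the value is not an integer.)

A emits 30000/1001 × 3227 = 13830000/143 frames; B emits 30 × 3227 = 96810.
Difference = 13830/143 frames (≈ 96.7133); B is ahead of A.

13830/143 frames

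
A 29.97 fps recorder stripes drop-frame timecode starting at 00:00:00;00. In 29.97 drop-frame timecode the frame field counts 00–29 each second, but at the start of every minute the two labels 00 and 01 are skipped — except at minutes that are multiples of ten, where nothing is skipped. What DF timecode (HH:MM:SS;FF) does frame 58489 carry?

Ten DF minutes hold 17982 frames, so frame 58489 lies in block 3 (frames 53946–71927) with 4543 frames into that block.
The block's first minute is 1800 frames and the rest 1798 each; 4543 frames reaches minute 2, so 3 × 18 + 2 × 2 = 58 labels have been skipped so far.
Adding those back, label number 58489 + 58 = 58547 at 30 labels/s is 1951 s + 17 f = 0 h 32 min 31 s frame 17, i.e. 00:32:31;17.

00:32:31;17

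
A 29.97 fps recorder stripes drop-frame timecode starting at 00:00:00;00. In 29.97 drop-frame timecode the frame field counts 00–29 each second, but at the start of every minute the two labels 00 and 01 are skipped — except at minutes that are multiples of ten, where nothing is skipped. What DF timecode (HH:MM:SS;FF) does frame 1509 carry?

00:00:50;09

Ten DF minutes hold 17982 frames, so frame 1509 lies in block 0 (frames 0–17981) with 1509 frames into that block.
The block's first minute is 1800 frames and the rest 1798 each; 1509 frames reaches minute 0, so 0 × 18 + 0 × 2 = 0 labels have been skipped so far.
Adding those back, label number 1509 + 0 = 1509 at 30 labels/s is 50 s + 9 f = 0 h 0 min 50 s frame 9, i.e. 00:00:50;09.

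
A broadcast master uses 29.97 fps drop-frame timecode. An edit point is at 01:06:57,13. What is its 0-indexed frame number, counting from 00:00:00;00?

120403

As if non-drop at 30 labels/s: (1 × 3600 + 6 × 60 + 57) × 30 + 13 = 120523.
Minute boundaries passed: 66; those not divisible by 10: 66 − 6 = 60; dropped labels = 2 × 60 = 120.
Actual frame index = 120523 − 120 = 120403.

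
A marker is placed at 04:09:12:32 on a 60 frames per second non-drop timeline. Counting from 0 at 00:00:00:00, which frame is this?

Total seconds to the label: (4 × 3600 + 9 × 60 + 12) = 14952.
Frame index = 14952 × 60 + 32 = 897152.

frame 897152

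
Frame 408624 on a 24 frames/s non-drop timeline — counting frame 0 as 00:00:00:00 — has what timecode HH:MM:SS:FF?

04:43:46:00

408624 ÷ 24 = 17026 full seconds, remainder 0 frames.
17026 s = 4 h 43 min 46 s.
Timecode: 04:43:46:00.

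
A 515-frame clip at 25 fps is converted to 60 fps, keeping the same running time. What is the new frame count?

Target frames = source frames × (target rate / source rate) = 515 × (60)/(25) = 515 × 12/5 = 1236.

1236 frames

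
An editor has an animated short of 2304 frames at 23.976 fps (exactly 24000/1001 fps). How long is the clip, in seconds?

Running time = 2304 / (24000/1001) = 96.096 s.

96.096 seconds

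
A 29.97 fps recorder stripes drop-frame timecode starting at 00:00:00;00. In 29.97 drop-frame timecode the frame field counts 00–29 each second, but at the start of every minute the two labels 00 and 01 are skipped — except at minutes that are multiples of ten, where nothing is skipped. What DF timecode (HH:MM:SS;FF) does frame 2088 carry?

Ten DF minutes hold 17982 frames, so frame 2088 lies in block 0 (frames 0–17981) with 2088 frames into that block.
The block's first minute is 1800 frames and the rest 1798 each; 2088 frames reaches minute 1, so 0 × 18 + 1 × 2 = 2 labels have been skipped so far.
Adding those back, label number 2088 + 2 = 2090 at 30 labels/s is 69 s + 20 f = 0 h 1 min 9 s frame 20, i.e. 00:01:09;20.

00:01:09;20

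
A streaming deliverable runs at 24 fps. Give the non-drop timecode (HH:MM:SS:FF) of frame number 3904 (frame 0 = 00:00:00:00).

00:02:42:16

3904 ÷ 24 = 162 full seconds, remainder 16 frames.
162 s = 0 h 2 min 42 s.
Timecode: 00:02:42:16.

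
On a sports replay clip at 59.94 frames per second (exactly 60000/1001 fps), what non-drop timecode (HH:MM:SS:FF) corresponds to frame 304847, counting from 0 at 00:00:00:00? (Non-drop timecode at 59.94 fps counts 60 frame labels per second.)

304847 ÷ 60 = 5080 full seconds, remainder 47 frames.
5080 s = 1 h 24 min 40 s.
Timecode: 01:24:40:47.

01:24:40:47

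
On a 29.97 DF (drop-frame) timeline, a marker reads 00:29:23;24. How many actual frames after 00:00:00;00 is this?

52860

As if non-drop at 30 labels/s: (0 × 3600 + 29 × 60 + 23) × 30 + 24 = 52914.
Minute boundaries passed: 29; those not divisible by 10: 29 − 2 = 27; dropped labels = 2 × 27 = 54.
Actual frame index = 52914 − 54 = 52860.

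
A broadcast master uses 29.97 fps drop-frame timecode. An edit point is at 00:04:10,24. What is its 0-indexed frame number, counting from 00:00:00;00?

Complete 10-minute blocks: 0, each 17982 frames → 0.
Remaining 4 whole minutes in the current block: 1800 + 3 × 1798 = 7194 frames.
Within the current minute: 10 × 30 + 24 − 2 = 322 (labels ;00/;01 skipped at this minute). Total = 0 + 7194 + 322 = 7516.

7516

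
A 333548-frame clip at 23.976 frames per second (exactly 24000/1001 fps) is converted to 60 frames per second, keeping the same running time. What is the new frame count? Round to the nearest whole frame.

834704 frames

Frames at target rate = 333548 × (60) / (24000/1001) = 83470387/100 ≈ 834703.870.
Nearest whole frame: 834704.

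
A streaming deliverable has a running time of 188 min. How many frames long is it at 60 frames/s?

188 min = 11280 s.
Frames = 11280 × 60 = 676800.

676800 frames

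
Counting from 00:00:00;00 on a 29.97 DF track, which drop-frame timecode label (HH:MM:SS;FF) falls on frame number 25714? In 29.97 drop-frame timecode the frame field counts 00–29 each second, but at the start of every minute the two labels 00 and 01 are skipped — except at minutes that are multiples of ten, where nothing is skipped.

00:14:18;00

Each 10-minute DF block holds 10 × 60 × 30 − 9 × 2 = 17982 frames. 25714 ÷ 17982 → 1 full block, remainder 7732.
Within the partial block the first minute is 1800 frames and each further minute 1798, so 4 further minute boundaries passed. Total skipped labels = 18 × 1 + 2 × 4 = 26.
Non-drop label index = 25714 + 26 = 25740; at 30 labels/s that is 00:14:18:00, i.e. DF 00:14:18;00.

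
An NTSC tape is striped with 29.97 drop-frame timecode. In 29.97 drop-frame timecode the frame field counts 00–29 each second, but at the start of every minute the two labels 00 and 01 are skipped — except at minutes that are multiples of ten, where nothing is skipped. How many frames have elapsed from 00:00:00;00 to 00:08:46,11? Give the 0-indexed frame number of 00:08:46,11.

15775

As if non-drop at 30 labels/s: (0 × 3600 + 8 × 60 + 46) × 30 + 11 = 15791.
Minute boundaries passed: 8; those not divisible by 10: 8 − 0 = 8; dropped labels = 2 × 8 = 16.
Actual frame index = 15791 − 16 = 15775.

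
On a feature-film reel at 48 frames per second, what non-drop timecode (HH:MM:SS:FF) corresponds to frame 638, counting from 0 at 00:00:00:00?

638 ÷ 48 = 13 full seconds, remainder 14 frames.
13 s = 0 h 0 min 13 s.
Timecode: 00:00:13:14.

00:00:13:14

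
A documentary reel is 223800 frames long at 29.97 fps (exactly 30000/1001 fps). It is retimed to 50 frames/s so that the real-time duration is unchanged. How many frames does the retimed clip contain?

Target frames = source frames × (target rate / source rate) = 223800 × (50)/(30000/1001) = 223800 × 1001/600 = 373373.

373373 frames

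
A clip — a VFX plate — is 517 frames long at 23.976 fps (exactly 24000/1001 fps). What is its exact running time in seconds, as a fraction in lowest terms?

Running time = 517 ÷ (24000/1001) = 517 × 1001/24000 = 517517/24000 s.

517517/24000 seconds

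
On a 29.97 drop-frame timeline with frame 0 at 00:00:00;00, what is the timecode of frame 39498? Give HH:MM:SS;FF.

00:21:57;26

Each 10-minute DF block holds 10 × 60 × 30 − 9 × 2 = 17982 frames. 39498 ÷ 17982 → 2 full blocks, remainder 3534.
Within the partial block the first minute is 1800 frames and each further minute 1798, so 1 further minute boundary passed. Total skipped labels = 18 × 2 + 2 × 1 = 38.
Non-drop label index = 39498 + 38 = 39536; at 30 labels/s that is 00:21:57:26, i.e. DF 00:21:57;26.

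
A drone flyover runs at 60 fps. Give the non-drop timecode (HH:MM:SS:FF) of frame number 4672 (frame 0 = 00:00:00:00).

00:01:17:52

4672 ÷ 60 = 77 full seconds, remainder 52 frames.
77 s = 0 h 1 min 17 s.
Timecode: 00:01:17:52.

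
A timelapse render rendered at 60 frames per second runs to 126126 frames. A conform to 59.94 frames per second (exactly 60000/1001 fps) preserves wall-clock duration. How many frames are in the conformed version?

Target frames = source frames × (target rate / source rate) = 126126 × (60000/1001)/(60) = 126126 × 1000/1001 = 126000.

126000 frames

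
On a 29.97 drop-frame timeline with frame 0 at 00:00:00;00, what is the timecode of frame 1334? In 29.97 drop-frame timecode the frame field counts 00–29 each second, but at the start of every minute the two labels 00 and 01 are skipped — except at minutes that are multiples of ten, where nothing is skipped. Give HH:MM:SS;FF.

Ten DF minutes hold 17982 frames, so frame 1334 lies in block 0 (frames 0–17981) with 1334 frames into that block.
The block's first minute is 1800 frames and the rest 1798 each; 1334 frames reaches minute 0, so 0 × 18 + 0 × 2 = 0 labels have been skipped so far.
Adding those back, label number 1334 + 0 = 1334 at 30 labels/s is 44 s + 14 f = 0 h 0 min 44 s frame 14, i.e. 00:00:44;14.

00:00:44;14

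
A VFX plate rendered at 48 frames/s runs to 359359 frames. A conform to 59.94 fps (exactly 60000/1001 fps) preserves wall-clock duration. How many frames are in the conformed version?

Target frames = source frames × (target rate / source rate) = 359359 × (60000/1001)/(48) = 359359 × 1250/1001 = 448750.

448750 frames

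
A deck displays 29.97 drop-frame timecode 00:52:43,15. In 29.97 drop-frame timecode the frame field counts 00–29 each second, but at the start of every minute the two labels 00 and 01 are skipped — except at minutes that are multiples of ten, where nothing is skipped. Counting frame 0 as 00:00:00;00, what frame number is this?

94811

Complete 10-minute blocks: 5, each 17982 frames → 89910.
Remaining 2 whole minutes in the current block: 1800 + 1 × 1798 = 3598 frames.
Within the current minute: 43 × 30 + 15 − 2 = 1303 (labels ;00/;01 skipped at this minute). Total = 89910 + 3598 + 1303 = 94811.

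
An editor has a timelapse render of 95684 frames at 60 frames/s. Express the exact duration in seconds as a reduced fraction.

23921/15 seconds

Running time = 95684 ÷ (60) = 95684 × 1/60 = 23921/15 s.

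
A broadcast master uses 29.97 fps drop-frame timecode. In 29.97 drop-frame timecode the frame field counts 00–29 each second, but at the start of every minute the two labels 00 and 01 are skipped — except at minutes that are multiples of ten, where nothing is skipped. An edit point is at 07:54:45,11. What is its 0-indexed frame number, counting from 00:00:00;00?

Complete 10-minute blocks: 47, each 17982 frames → 845154.
Remaining 4 whole minutes in the current block: 1800 + 3 × 1798 = 7194 frames.
Within the current minute: 45 × 30 + 11 − 2 = 1359 (labels ;00/;01 skipped at this minute). Total = 845154 + 7194 + 1359 = 853707.

853707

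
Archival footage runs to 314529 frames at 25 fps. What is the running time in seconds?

Running time = 314529 / (25) = 12581.16 s.

12581.16 seconds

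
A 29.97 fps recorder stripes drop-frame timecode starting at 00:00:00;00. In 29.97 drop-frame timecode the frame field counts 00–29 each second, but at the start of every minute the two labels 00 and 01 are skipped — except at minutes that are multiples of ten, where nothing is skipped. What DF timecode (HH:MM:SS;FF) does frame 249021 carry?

02:18:29;01

Ten DF minutes hold 17982 frames, so frame 249021 lies in block 13 (frames 233766–251747) with 15255 frames into that block.
The block's first minute is 1800 frames and the rest 1798 each; 15255 frames reaches minute 8, so 13 × 18 + 8 × 2 = 250 labels have been skipped so far.
Adding those back, label number 249021 + 250 = 249271 at 30 labels/s is 8309 s + 1 f = 2 h 18 min 29 s frame 1, i.e. 02:18:29;01.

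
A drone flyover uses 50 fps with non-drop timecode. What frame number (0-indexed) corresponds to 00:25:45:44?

Total seconds to the label: (0 × 3600 + 25 × 60 + 45) = 1545.
Frame index = 1545 × 50 + 44 = 77294.

frame 77294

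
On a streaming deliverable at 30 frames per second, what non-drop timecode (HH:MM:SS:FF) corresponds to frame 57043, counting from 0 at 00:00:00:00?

00:31:41:13

57043 ÷ 30 = 1901 full seconds, remainder 13 frames.
1901 s = 0 h 31 min 41 s.
Timecode: 00:31:41:13.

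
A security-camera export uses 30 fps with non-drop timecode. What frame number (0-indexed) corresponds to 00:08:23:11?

Total seconds to the label: (0 × 3600 + 8 × 60 + 23) = 503.
Frame index = 503 × 30 + 11 = 15101.

15101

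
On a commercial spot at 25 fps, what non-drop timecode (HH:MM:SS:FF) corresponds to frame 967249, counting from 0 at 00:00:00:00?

10:44:49:24

967249 ÷ 25 = 38689 full seconds, remainder 24 frames.
38689 s = 10 h 44 min 49 s.
Timecode: 10:44:49:24.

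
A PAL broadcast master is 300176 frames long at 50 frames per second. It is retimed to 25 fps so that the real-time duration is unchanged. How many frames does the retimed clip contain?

Target frames = source frames × (target rate / source rate) = 300176 × (25)/(50) = 300176 × 1/2 = 150088.

150088 frames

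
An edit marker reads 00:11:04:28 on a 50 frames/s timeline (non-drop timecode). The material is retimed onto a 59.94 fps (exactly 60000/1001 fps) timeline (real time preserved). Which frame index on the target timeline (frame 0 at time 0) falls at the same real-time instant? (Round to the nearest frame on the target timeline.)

frame 39834

Source frame index: (0×3600 + 11×60 + 4) × 50 + 28 = 33228.
Real time: 33228 / (50) = 16614/25 s.
Target frame: (16614/25) × (60000/1001) = 3067200/77 ≈ 39833.766 → 39834.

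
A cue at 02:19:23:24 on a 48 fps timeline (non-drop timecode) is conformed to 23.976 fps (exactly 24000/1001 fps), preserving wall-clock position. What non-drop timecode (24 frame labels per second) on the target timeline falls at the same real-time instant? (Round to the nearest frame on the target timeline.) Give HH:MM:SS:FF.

Source frame index: (2×3600 + 19×60 + 23) × 48 + 24 = 401448.
Real time: 401448 / (48) = 16727/2 s.
Target frame: (16727/2) × (24000/1001) = 200724000/1001 ≈ 200523.477 → 200523.
At 24 labels/s: frame 200523 → 02:19:15:03.

02:19:15:03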